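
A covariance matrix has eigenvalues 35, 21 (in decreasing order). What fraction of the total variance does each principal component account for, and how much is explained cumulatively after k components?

Step 1 — total variance = trace(Sigma) = Σ λ_i = 35 + 21 = 56.

Step 2 — fraction explained by component i = λ_i / Σ λ:
  PC1: 35/56 = 0.625
  PC2: 21/56 = 0.375

Step 3 — cumulative fraction after k components = (λ_1 + ... + λ_k) / Σ λ:
  k = 1: 35/56 = 0.625
  k = 2: (35 + 21)/56 = 56/56 = 1

Summary (fraction, with percent):

explained: PC1 0.625 (62.5%), PC2 0.375 (37.5%);  cumulative: 0.625, 1


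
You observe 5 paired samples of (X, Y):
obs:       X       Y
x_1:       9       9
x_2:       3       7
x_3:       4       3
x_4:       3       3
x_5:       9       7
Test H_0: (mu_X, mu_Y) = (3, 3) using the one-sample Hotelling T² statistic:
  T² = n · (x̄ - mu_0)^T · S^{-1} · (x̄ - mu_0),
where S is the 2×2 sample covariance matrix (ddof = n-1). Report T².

Step 1 — sample mean vector:
  mean(X) = (9 + 3 + 4 + 3 + 9) / 5 = 28/5 = 5.6
  mean(Y) = (9 + 7 + 3 + 3 + 7) / 5 = 29/5 = 5.8
  x̄ = (5.6, 5.8),  deviation x̄ - mu_0 = (5.6, 5.8) - (3, 3) = (2.6, 2.8).

Step 2 — sample covariance matrix, S[i,j] = (1/(n-1)) · Σ_k (x_{k,i} - mean_i) · (x_{k,j} - mean_j), divisor n-1 = 4:
  S[X,X] = ((3.4)·(3.4) + (-2.6)·(-2.6) + (-1.6)·(-1.6) + (-2.6)·(-2.6) + (3.4)·(3.4)) / 4 = 39.2/4 = 9.8
  S[X,Y] = ((3.4)·(3.2) + (-2.6)·(1.2) + (-1.6)·(-2.8) + (-2.6)·(-2.8) + (3.4)·(1.2)) / 4 = 23.6/4 = 5.9
  S[Y,Y] = ((3.2)·(3.2) + (1.2)·(1.2) + (-2.8)·(-2.8) + (-2.8)·(-2.8) + (1.2)·(1.2)) / 4 = 28.8/4 = 7.2
  S = [[9.8, 5.9],
 [5.9, 7.2]].

Step 3 — invert S. det(S) = 9.8·7.2 - (5.9)² = 35.75.
  S^{-1} = (1/det) · [[d, -b], [-b, a]] = [[0.2014, -0.165],
 [-0.165, 0.2741]].

Step 4 — quadratic form (x̄ - mu_0)^T · S^{-1} · (x̄ - mu_0):
  S^{-1} · (x̄ - mu_0) = (0.0615, 0.3385),
  (x̄ - mu_0)^T · [...] = (2.6)·(0.0615) + (2.8)·(0.3385) = 1.1077.

Step 5 — scale by n: T² = 5 · 1.1077 = 5.5385.

T² ≈ 5.5385


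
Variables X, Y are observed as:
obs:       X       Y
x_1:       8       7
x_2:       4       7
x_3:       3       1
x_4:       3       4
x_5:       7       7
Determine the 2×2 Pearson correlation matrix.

Step 1 — column means:
  mean(X) = (8 + 4 + 3 + 3 + 7) / 5 = 25/5 = 5
  mean(Y) = (7 + 7 + 1 + 4 + 7) / 5 = 26/5 = 5.2

Step 2 — sample variances and covariances s[i,j] = (1/(n-1)) · Σ_k (x_{k,i} - mean_i) · (x_{k,j} - mean_j), with n-1 = 4:
  s[X,X] = ((3)·(3) + (-1)·(-1) + (-2)·(-2) + (-2)·(-2) + (2)·(2)) / 4 = 22/4 = 5.5
  s[X,Y] = ((3)·(1.8) + (-1)·(1.8) + (-2)·(-4.2) + (-2)·(-1.2) + (2)·(1.8)) / 4 = 18/4 = 4.5
  s[Y,Y] = ((1.8)·(1.8) + (1.8)·(1.8) + (-4.2)·(-4.2) + (-1.2)·(-1.2) + (1.8)·(1.8)) / 4 = 28.8/4 = 7.2
  Sample standard deviations s_i = √(s[i,i]):
  s(X) = √(5.5) = 2.3452
  s(Y) = √(7.2) = 2.6833

Step 3 — r_{ij} = s_{ij} / (s_i · s_j):
  r[X,X] = 1 (diagonal).
  r[X,Y] = 4.5 / (2.3452 · 2.6833) = 4.5 / 6.2929 = 0.7151
  r[Y,Y] = 1 (diagonal).

R is symmetric with unit diagonal. Assembling:

R = [[1, 0.7151],
 [0.7151, 1]]


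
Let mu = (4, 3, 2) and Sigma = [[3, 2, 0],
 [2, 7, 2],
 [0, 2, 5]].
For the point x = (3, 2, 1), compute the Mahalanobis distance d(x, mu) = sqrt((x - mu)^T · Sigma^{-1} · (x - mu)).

Step 1 — centre the observation: (x - mu) = (-1, -1, -1).

Step 2 — invert Sigma (cofactor / det for 3×3, or solve directly):
  Sigma^{-1} = [[0.4247, -0.137, 0.0548],
 [-0.137, 0.2055, -0.0822],
 [0.0548, -0.0822, 0.2329]].

Step 3 — form the quadratic (x - mu)^T · Sigma^{-1} · (x - mu):
  Sigma^{-1} · (x - mu) = (-0.3425, 0.0137, -0.2055).
  (x - mu)^T · [Sigma^{-1} · (x - mu)] = (-1)·(-0.3425) + (-1)·(0.0137) + (-1)·(-0.2055) = 0.5342.

Step 4 — take square root: d = √(0.5342) ≈ 0.7309.

d(x, mu) = √(0.5342) ≈ 0.7309


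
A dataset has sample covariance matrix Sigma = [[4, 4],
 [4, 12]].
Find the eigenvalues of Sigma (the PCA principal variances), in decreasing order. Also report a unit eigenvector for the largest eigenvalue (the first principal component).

Step 1 — characteristic polynomial of 2×2 Sigma:
  det(Sigma - λI) = λ² - trace · λ + det = 0.
  trace = 4 + 12 = 16, det = 4·12 - (4)² = 32.
Step 2 — discriminant:
  Δ = trace² - 4·det = 256 - 128 = 128.
Step 3 — eigenvalues:
  λ = (trace ± √Δ)/2 = (16 ± 11.3137)/2,
  λ_1 = 13.6569,  λ_2 = 2.3431.

Step 4 — unit eigenvector for λ_1: solve (Sigma - λ_1 I)v = 0. First row:
  (4 - 13.6569)·v_x + (4)·v_y = 0, i.e. (-9.6569)·v_x + (4)·v_y = 0,
  so v ∝ (b, λ_1 - a) = (4, 9.6569) = u.
  ||u|| = √((4)² + (9.6569)²) = √(109.2548) ≈ 10.4525,
  v_1 = u/||u|| ≈ (0.3827, 0.9239) (||v_1|| = 1).

λ_1 = 13.6569,  λ_2 = 2.3431;  v_1 ≈ (0.3827, 0.9239)


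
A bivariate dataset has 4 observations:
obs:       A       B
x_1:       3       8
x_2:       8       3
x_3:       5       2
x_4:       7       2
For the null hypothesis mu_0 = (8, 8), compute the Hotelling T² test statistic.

Step 1 — sample mean vector:
  mean(A) = (3 + 8 + 5 + 7) / 4 = 23/4 = 5.75
  mean(B) = (8 + 3 + 2 + 2) / 4 = 15/4 = 3.75
  x̄ = (5.75, 3.75),  deviation x̄ - mu_0 = (5.75, 3.75) - (8, 8) = (-2.25, -4.25).

Step 2 — sample covariance matrix, S[i,j] = (1/(n-1)) · Σ_k (x_{k,i} - mean_i) · (x_{k,j} - mean_j), divisor n-1 = 3:
  S[A,A] = ((-2.75)·(-2.75) + (2.25)·(2.25) + (-0.75)·(-0.75) + (1.25)·(1.25)) / 3 = 14.75/3 = 4.9167
  S[A,B] = ((-2.75)·(4.25) + (2.25)·(-0.75) + (-0.75)·(-1.75) + (1.25)·(-1.75)) / 3 = -14.25/3 = -4.75
  S[B,B] = ((4.25)·(4.25) + (-0.75)·(-0.75) + (-1.75)·(-1.75) + (-1.75)·(-1.75)) / 3 = 24.75/3 = 8.25
  S = [[4.9167, -4.75],
 [-4.75, 8.25]].

Step 3 — invert S. det(S) = 4.9167·8.25 - (-4.75)² = 18.
  S^{-1} = (1/det) · [[d, -b], [-b, a]] = [[0.4583, 0.2639],
 [0.2639, 0.2731]].

Step 4 — quadratic form (x̄ - mu_0)^T · S^{-1} · (x̄ - mu_0):
  S^{-1} · (x̄ - mu_0) = (-2.1528, -1.7546),
  (x̄ - mu_0)^T · [...] = (-2.25)·(-2.1528) + (-4.25)·(-1.7546) = 12.3009.

Step 5 — scale by n: T² = 4 · 12.3009 = 49.2037.

T² ≈ 49.2037


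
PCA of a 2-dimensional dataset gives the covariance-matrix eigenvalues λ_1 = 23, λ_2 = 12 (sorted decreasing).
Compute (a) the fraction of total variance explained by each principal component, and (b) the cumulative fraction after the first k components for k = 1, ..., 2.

Step 1 — total variance = trace(Sigma) = Σ λ_i = 23 + 12 = 35.

Step 2 — fraction explained by component i = λ_i / Σ λ:
  PC1: 23/35 = 0.6571
  PC2: 12/35 = 0.3429

Step 3 — cumulative fraction after k components = (λ_1 + ... + λ_k) / Σ λ:
  k = 1: 23/35 = 0.6571
  k = 2: (23 + 12)/35 = 35/35 = 1

Summary (fraction, with percent):

explained: PC1 0.6571 (65.71%), PC2 0.3429 (34.29%);  cumulative: 0.6571, 1


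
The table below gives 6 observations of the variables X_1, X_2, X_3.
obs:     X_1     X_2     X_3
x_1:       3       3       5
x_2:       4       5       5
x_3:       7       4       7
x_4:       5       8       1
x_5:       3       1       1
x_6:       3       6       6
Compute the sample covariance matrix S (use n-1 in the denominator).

Step 1 — column means:
  mean(X_1) = (3 + 4 + 7 + 5 + 3 + 3) / 6 = 25/6 = 4.1667
  mean(X_2) = (3 + 5 + 4 + 8 + 1 + 6) / 6 = 27/6 = 4.5
  mean(X_3) = (5 + 5 + 7 + 1 + 1 + 6) / 6 = 25/6 = 4.1667

Step 2 — sample covariance S[i,j] = (1/(n-1)) · Σ_k (x_{k,i} - mean_i) · (x_{k,j} - mean_j), with n-1 = 5.
  S[X_1,X_1] = ((-1.1667)·(-1.1667) + (-0.1667)·(-0.1667) + (2.8333)·(2.8333) + (0.8333)·(0.8333) + (-1.1667)·(-1.1667) + (-1.1667)·(-1.1667)) / 5 = 12.8333/5 = 2.5667
  S[X_1,X_2] = ((-1.1667)·(-1.5) + (-0.1667)·(0.5) + (2.8333)·(-0.5) + (0.8333)·(3.5) + (-1.1667)·(-3.5) + (-1.1667)·(1.5)) / 5 = 5.5/5 = 1.1
  S[X_1,X_3] = ((-1.1667)·(0.8333) + (-0.1667)·(0.8333) + (2.8333)·(2.8333) + (0.8333)·(-3.1667) + (-1.1667)·(-3.1667) + (-1.1667)·(1.8333)) / 5 = 5.8333/5 = 1.1667
  S[X_2,X_2] = ((-1.5)·(-1.5) + (0.5)·(0.5) + (-0.5)·(-0.5) + (3.5)·(3.5) + (-3.5)·(-3.5) + (1.5)·(1.5)) / 5 = 29.5/5 = 5.9
  S[X_2,X_3] = ((-1.5)·(0.8333) + (0.5)·(0.8333) + (-0.5)·(2.8333) + (3.5)·(-3.1667) + (-3.5)·(-3.1667) + (1.5)·(1.8333)) / 5 = 0.5/5 = 0.1
  S[X_3,X_3] = ((0.8333)·(0.8333) + (0.8333)·(0.8333) + (2.8333)·(2.8333) + (-3.1667)·(-3.1667) + (-3.1667)·(-3.1667) + (1.8333)·(1.8333)) / 5 = 32.8333/5 = 6.5667

S is symmetric (S[j,i] = S[i,j]). Assembling:

S = [[2.5667, 1.1, 1.1667],
 [1.1, 5.9, 0.1],
 [1.1667, 0.1, 6.5667]]


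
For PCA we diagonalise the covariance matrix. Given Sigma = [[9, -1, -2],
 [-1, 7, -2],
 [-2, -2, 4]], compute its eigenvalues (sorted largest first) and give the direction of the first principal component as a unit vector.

Step 1 — characteristic polynomial p(λ) = det(λI - Sigma) = λ³ - tr·λ² + c_1·λ - det, where tr = trace, c_1 = sum of the principal 2×2 minors, det = det(Sigma):
  tr = 9 + 7 + 4 = 20,
  c_1 = (9·7 - (-1)²) + (9·4 - (-2)²) + (7·4 - (-2)²) = 62 + 32 + 24 = 118,
  det = 9·(7·4 - (-2)²) - (-1)·((-1)·4 - (-2)·(-2)) + (-2)·((-1)·(-2) - 7·(-2)) = 9·(24) - (-1)·(-8) + (-2)·(16) = 176.
  So p(λ) = λ³ - 20λ² + 118λ - 176.
Step 2 — look for an integer root (rational root theorem: any rational root is an integer divisor of 176). Testing λ = 8:
  p(8) = 512 - 1280 + 944 - 176 = 0  ✓
  Dividing out (λ - 8): p(λ) = (λ - 8)(λ² - 12λ + 22).
Step 3 — remaining eigenvalues from the quadratic λ² - 12λ + 22 = 0:
  Δ = 12² - 4·22 = 144 - 88 = 56,  λ = (12 ± √56)/2 = (12 ± 7.4833)/2 ≈ 9.7417 or 2.2583.
  Sorted: λ_1 = 9.7417,  λ_2 = 8,  λ_3 = 2.2583  (check: sum = 20 = tr ✓).

Step 4 — unit eigenvector for λ_1 ≈ 9.7417: v spans the null space of (Sigma - λ_1 I), whose rows are
  r_1 = (-0.7417, -1, -2),  r_2 = (-1, -2.7417, -2),  r_3 = (-2, -2, -5.7417).
  v is orthogonal to every row, so take v ∝ r_1 × r_2 = ((-1)·(-2) - (-2)·(-2.7417), (-2)·(-1) - (-0.7417)·(-2), (-0.7417)·(-2.7417) - (-1)·(-1)) ≈ (-3.4833, 0.5167, 1.0334).
  Rescale (multiply by -1 so the first nonzero entry is positive): u = (3.4833, -0.5167, -1.0334).
  ||u|| = √((3.4833)² + (-0.5167)² + (-1.0334)²) = √(13.4683) ≈ 3.6699,  v_1 = u/||u|| ≈ (0.9492, -0.1408, -0.2816) (||v_1|| = 1).

λ_1 = 9.7417,  λ_2 = 8,  λ_3 = 2.2583;  v_1 ≈ (0.9492, -0.1408, -0.2816)


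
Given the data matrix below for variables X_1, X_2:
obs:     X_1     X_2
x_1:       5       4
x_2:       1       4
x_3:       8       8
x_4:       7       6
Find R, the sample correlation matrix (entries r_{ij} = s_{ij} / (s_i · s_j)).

Step 1 — column means:
  mean(X_1) = (5 + 1 + 8 + 7) / 4 = 21/4 = 5.25
  mean(X_2) = (4 + 4 + 8 + 6) / 4 = 22/4 = 5.5

Step 2 — sample variances and covariances s[i,j] = (1/(n-1)) · Σ_k (x_{k,i} - mean_i) · (x_{k,j} - mean_j), with n-1 = 3:
  s[X_1,X_1] = ((-0.25)·(-0.25) + (-4.25)·(-4.25) + (2.75)·(2.75) + (1.75)·(1.75)) / 3 = 28.75/3 = 9.5833
  s[X_1,X_2] = ((-0.25)·(-1.5) + (-4.25)·(-1.5) + (2.75)·(2.5) + (1.75)·(0.5)) / 3 = 14.5/3 = 4.8333
  s[X_2,X_2] = ((-1.5)·(-1.5) + (-1.5)·(-1.5) + (2.5)·(2.5) + (0.5)·(0.5)) / 3 = 11/3 = 3.6667
  Sample standard deviations s_i = √(s[i,i]):
  s(X_1) = √(9.5833) = 3.0957
  s(X_2) = √(3.6667) = 1.9149

Step 3 — r_{ij} = s_{ij} / (s_i · s_j):
  r[X_1,X_1] = 1 (diagonal).
  r[X_1,X_2] = 4.8333 / (3.0957 · 1.9149) = 4.8333 / 5.9278 = 0.8154
  r[X_2,X_2] = 1 (diagonal).

R is symmetric with unit diagonal. Assembling:

R = [[1, 0.8154],
 [0.8154, 1]]


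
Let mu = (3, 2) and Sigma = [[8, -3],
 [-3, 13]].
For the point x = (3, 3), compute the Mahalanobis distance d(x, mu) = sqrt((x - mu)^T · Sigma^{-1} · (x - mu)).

Step 1 — centre the observation: (x - mu) = (0, 1).

Step 2 — invert Sigma. det(Sigma) = 8·13 - (-3)² = 95.
  Sigma^{-1} = (1/det) · [[d, -b], [-b, a]] = [[0.1368, 0.0316],
 [0.0316, 0.0842]].

Step 3 — form the quadratic (x - mu)^T · Sigma^{-1} · (x - mu):
  Sigma^{-1} · (x - mu) = (0.0316, 0.0842).
  (x - mu)^T · [Sigma^{-1} · (x - mu)] = (0)·(0.0316) + (1)·(0.0842) = 0.0842.

Step 4 — take square root: d = √(0.0842) ≈ 0.2902.

d(x, mu) = √(0.0842) ≈ 0.2902


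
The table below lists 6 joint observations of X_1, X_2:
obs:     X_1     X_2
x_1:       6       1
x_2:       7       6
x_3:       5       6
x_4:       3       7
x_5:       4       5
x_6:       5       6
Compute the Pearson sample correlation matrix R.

Step 1 — column means:
  mean(X_1) = (6 + 7 + 5 + 3 + 4 + 5) / 6 = 30/6 = 5
  mean(X_2) = (1 + 6 + 6 + 7 + 5 + 6) / 6 = 31/6 = 5.1667

Step 2 — sample variances and covariances s[i,j] = (1/(n-1)) · Σ_k (x_{k,i} - mean_i) · (x_{k,j} - mean_j), with n-1 = 5:
  s[X_1,X_1] = ((1)·(1) + (2)·(2) + (0)·(0) + (-2)·(-2) + (-1)·(-1) + (0)·(0)) / 5 = 10/5 = 2
  s[X_1,X_2] = ((1)·(-4.1667) + (2)·(0.8333) + (0)·(0.8333) + (-2)·(1.8333) + (-1)·(-0.1667) + (0)·(0.8333)) / 5 = -6/5 = -1.2
  s[X_2,X_2] = ((-4.1667)·(-4.1667) + (0.8333)·(0.8333) + (0.8333)·(0.8333) + (1.8333)·(1.8333) + (-0.1667)·(-0.1667) + (0.8333)·(0.8333)) / 5 = 22.8333/5 = 4.5667
  Sample standard deviations s_i = √(s[i,i]):
  s(X_1) = √(2) = 1.4142
  s(X_2) = √(4.5667) = 2.137

Step 3 — r_{ij} = s_{ij} / (s_i · s_j):
  r[X_1,X_1] = 1 (diagonal).
  r[X_1,X_2] = -1.2 / (1.4142 · 2.137) = -1.2 / 3.0221 = -0.3971
  r[X_2,X_2] = 1 (diagonal).

R is symmetric with unit diagonal. Assembling:

R = [[1, -0.3971],
 [-0.3971, 1]]


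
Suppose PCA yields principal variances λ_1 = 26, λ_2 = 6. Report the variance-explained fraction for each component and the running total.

Step 1 — total variance = trace(Sigma) = Σ λ_i = 26 + 6 = 32.

Step 2 — fraction explained by component i = λ_i / Σ λ:
  PC1: 26/32 = 0.8125
  PC2: 6/32 = 0.1875

Step 3 — cumulative fraction after k components = (λ_1 + ... + λ_k) / Σ λ:
  k = 1: 26/32 = 0.8125
  k = 2: (26 + 6)/32 = 32/32 = 1

Summary (fraction, with percent):

explained: PC1 0.8125 (81.25%), PC2 0.1875 (18.75%);  cumulative: 0.8125, 1


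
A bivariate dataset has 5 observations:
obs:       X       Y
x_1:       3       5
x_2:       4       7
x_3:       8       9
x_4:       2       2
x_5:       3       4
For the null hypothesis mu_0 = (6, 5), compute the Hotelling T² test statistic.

Step 1 — sample mean vector:
  mean(X) = (3 + 4 + 8 + 2 + 3) / 5 = 20/5 = 4
  mean(Y) = (5 + 7 + 9 + 2 + 4) / 5 = 27/5 = 5.4
  x̄ = (4, 5.4),  deviation x̄ - mu_0 = (4, 5.4) - (6, 5) = (-2, 0.4).

Step 2 — sample covariance matrix, S[i,j] = (1/(n-1)) · Σ_k (x_{k,i} - mean_i) · (x_{k,j} - mean_j), divisor n-1 = 4:
  S[X,X] = ((-1)·(-1) + (0)·(0) + (4)·(4) + (-2)·(-2) + (-1)·(-1)) / 4 = 22/4 = 5.5
  S[X,Y] = ((-1)·(-0.4) + (0)·(1.6) + (4)·(3.6) + (-2)·(-3.4) + (-1)·(-1.4)) / 4 = 23/4 = 5.75
  S[Y,Y] = ((-0.4)·(-0.4) + (1.6)·(1.6) + (3.6)·(3.6) + (-3.4)·(-3.4) + (-1.4)·(-1.4)) / 4 = 29.2/4 = 7.3
  S = [[5.5, 5.75],
 [5.75, 7.3]].

Step 3 — invert S. det(S) = 5.5·7.3 - (5.75)² = 7.0875.
  S^{-1} = (1/det) · [[d, -b], [-b, a]] = [[1.03, -0.8113],
 [-0.8113, 0.776]].

Step 4 — quadratic form (x̄ - mu_0)^T · S^{-1} · (x̄ - mu_0):
  S^{-1} · (x̄ - mu_0) = (-2.3845, 1.933),
  (x̄ - mu_0)^T · [...] = (-2)·(-2.3845) + (0.4)·(1.933) = 5.5422.

Step 5 — scale by n: T² = 5 · 5.5422 = 27.7108.

T² ≈ 27.7108


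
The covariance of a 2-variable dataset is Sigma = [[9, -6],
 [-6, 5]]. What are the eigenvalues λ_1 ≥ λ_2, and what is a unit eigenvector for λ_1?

Step 1 — characteristic polynomial of 2×2 Sigma:
  det(Sigma - λI) = λ² - trace · λ + det = 0.
  trace = 9 + 5 = 14, det = 9·5 - (-6)² = 9.
Step 2 — discriminant:
  Δ = trace² - 4·det = 196 - 36 = 160.
Step 3 — eigenvalues:
  λ = (trace ± √Δ)/2 = (14 ± 12.6491)/2,
  λ_1 = 13.3246,  λ_2 = 0.6754.

Step 4 — unit eigenvector for λ_1: solve (Sigma - λ_1 I)v = 0. First row:
  (9 - 13.3246)·v_x + (-6)·v_y = 0, i.e. (-4.3246)·v_x + (-6)·v_y = 0,
  so v ∝ (b, λ_1 - a) = (-6, 4.3246); multiply by -1 so the first entry is positive: u = (6, -4.3246).
  ||u|| = √((6)² + (-4.3246)²) = √(54.7018) ≈ 7.3961,
  v_1 = u/||u|| ≈ (0.8112, -0.5847) (||v_1|| = 1).

λ_1 = 13.3246,  λ_2 = 0.6754;  v_1 ≈ (0.8112, -0.5847)


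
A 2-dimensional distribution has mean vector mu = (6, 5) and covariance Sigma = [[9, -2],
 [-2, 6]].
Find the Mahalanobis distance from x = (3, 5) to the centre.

Step 1 — centre the observation: (x - mu) = (-3, 0).

Step 2 — invert Sigma. det(Sigma) = 9·6 - (-2)² = 50.
  Sigma^{-1} = (1/det) · [[d, -b], [-b, a]] = [[0.12, 0.04],
 [0.04, 0.18]].

Step 3 — form the quadratic (x - mu)^T · Sigma^{-1} · (x - mu):
  Sigma^{-1} · (x - mu) = (-0.36, -0.12).
  (x - mu)^T · [Sigma^{-1} · (x - mu)] = (-3)·(-0.36) + (0)·(-0.12) = 1.08.

Step 4 — take square root: d = √(1.08) ≈ 1.0392.

d(x, mu) = √(1.08) ≈ 1.0392


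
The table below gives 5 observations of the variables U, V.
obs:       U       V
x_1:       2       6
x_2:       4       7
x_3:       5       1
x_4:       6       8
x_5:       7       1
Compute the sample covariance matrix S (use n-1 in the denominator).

Step 1 — column means:
  mean(U) = (2 + 4 + 5 + 6 + 7) / 5 = 24/5 = 4.8
  mean(V) = (6 + 7 + 1 + 8 + 1) / 5 = 23/5 = 4.6

Step 2 — sample covariance S[i,j] = (1/(n-1)) · Σ_k (x_{k,i} - mean_i) · (x_{k,j} - mean_j), with n-1 = 4.
  S[U,U] = ((-2.8)·(-2.8) + (-0.8)·(-0.8) + (0.2)·(0.2) + (1.2)·(1.2) + (2.2)·(2.2)) / 4 = 14.8/4 = 3.7
  S[U,V] = ((-2.8)·(1.4) + (-0.8)·(2.4) + (0.2)·(-3.6) + (1.2)·(3.4) + (2.2)·(-3.6)) / 4 = -10.4/4 = -2.6
  S[V,V] = ((1.4)·(1.4) + (2.4)·(2.4) + (-3.6)·(-3.6) + (3.4)·(3.4) + (-3.6)·(-3.6)) / 4 = 45.2/4 = 11.3

S is symmetric (S[j,i] = S[i,j]). Assembling:

S = [[3.7, -2.6],
 [-2.6, 11.3]]


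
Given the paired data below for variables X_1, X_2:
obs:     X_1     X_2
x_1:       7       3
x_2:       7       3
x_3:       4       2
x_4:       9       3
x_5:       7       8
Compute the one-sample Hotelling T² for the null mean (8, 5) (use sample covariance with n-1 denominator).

Step 1 — sample mean vector:
  mean(X_1) = (7 + 7 + 4 + 9 + 7) / 5 = 34/5 = 6.8
  mean(X_2) = (3 + 3 + 2 + 3 + 8) / 5 = 19/5 = 3.8
  x̄ = (6.8, 3.8),  deviation x̄ - mu_0 = (6.8, 3.8) - (8, 5) = (-1.2, -1.2).

Step 2 — sample covariance matrix, S[i,j] = (1/(n-1)) · Σ_k (x_{k,i} - mean_i) · (x_{k,j} - mean_j), divisor n-1 = 4:
  S[X_1,X_1] = ((0.2)·(0.2) + (0.2)·(0.2) + (-2.8)·(-2.8) + (2.2)·(2.2) + (0.2)·(0.2)) / 4 = 12.8/4 = 3.2
  S[X_1,X_2] = ((0.2)·(-0.8) + (0.2)·(-0.8) + (-2.8)·(-1.8) + (2.2)·(-0.8) + (0.2)·(4.2)) / 4 = 3.8/4 = 0.95
  S[X_2,X_2] = ((-0.8)·(-0.8) + (-0.8)·(-0.8) + (-1.8)·(-1.8) + (-0.8)·(-0.8) + (4.2)·(4.2)) / 4 = 22.8/4 = 5.7
  S = [[3.2, 0.95],
 [0.95, 5.7]].

Step 3 — invert S. det(S) = 3.2·5.7 - (0.95)² = 17.3375.
  S^{-1} = (1/det) · [[d, -b], [-b, a]] = [[0.3288, -0.0548],
 [-0.0548, 0.1846]].

Step 4 — quadratic form (x̄ - mu_0)^T · S^{-1} · (x̄ - mu_0):
  S^{-1} · (x̄ - mu_0) = (-0.3288, -0.1557),
  (x̄ - mu_0)^T · [...] = (-1.2)·(-0.3288) + (-1.2)·(-0.1557) = 0.5814.

Step 5 — scale by n: T² = 5 · 0.5814 = 2.907.

T² ≈ 2.907


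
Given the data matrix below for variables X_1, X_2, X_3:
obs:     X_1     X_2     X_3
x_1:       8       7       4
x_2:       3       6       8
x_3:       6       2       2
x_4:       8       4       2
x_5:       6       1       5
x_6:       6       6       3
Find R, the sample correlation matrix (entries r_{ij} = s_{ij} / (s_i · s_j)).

Step 1 — column means:
  mean(X_1) = (8 + 3 + 6 + 8 + 6 + 6) / 6 = 37/6 = 6.1667
  mean(X_2) = (7 + 6 + 2 + 4 + 1 + 6) / 6 = 26/6 = 4.3333
  mean(X_3) = (4 + 8 + 2 + 2 + 5 + 3) / 6 = 24/6 = 4

Step 2 — sample variances and covariances s[i,j] = (1/(n-1)) · Σ_k (x_{k,i} - mean_i) · (x_{k,j} - mean_j), with n-1 = 5:
  s[X_1,X_1] = ((1.8333)·(1.8333) + (-3.1667)·(-3.1667) + (-0.1667)·(-0.1667) + (1.8333)·(1.8333) + (-0.1667)·(-0.1667) + (-0.1667)·(-0.1667)) / 5 = 16.8333/5 = 3.3667
  s[X_1,X_2] = ((1.8333)·(2.6667) + (-3.1667)·(1.6667) + (-0.1667)·(-2.3333) + (1.8333)·(-0.3333) + (-0.1667)·(-3.3333) + (-0.1667)·(1.6667)) / 5 = -0.3333/5 = -0.0667
  s[X_1,X_3] = ((1.8333)·(0) + (-3.1667)·(4) + (-0.1667)·(-2) + (1.8333)·(-2) + (-0.1667)·(1) + (-0.1667)·(-1)) / 5 = -16/5 = -3.2
  s[X_2,X_2] = ((2.6667)·(2.6667) + (1.6667)·(1.6667) + (-2.3333)·(-2.3333) + (-0.3333)·(-0.3333) + (-3.3333)·(-3.3333) + (1.6667)·(1.6667)) / 5 = 29.3333/5 = 5.8667
  s[X_2,X_3] = ((2.6667)·(0) + (1.6667)·(4) + (-2.3333)·(-2) + (-0.3333)·(-2) + (-3.3333)·(1) + (1.6667)·(-1)) / 5 = 7/5 = 1.4
  s[X_3,X_3] = ((0)·(0) + (4)·(4) + (-2)·(-2) + (-2)·(-2) + (1)·(1) + (-1)·(-1)) / 5 = 26/5 = 5.2
  Sample standard deviations s_i = √(s[i,i]):
  s(X_1) = √(3.3667) = 1.8348
  s(X_2) = √(5.8667) = 2.4221
  s(X_3) = √(5.2) = 2.2804

Step 3 — r_{ij} = s_{ij} / (s_i · s_j):
  r[X_1,X_1] = 1 (diagonal).
  r[X_1,X_2] = -0.0667 / (1.8348 · 2.4221) = -0.0667 / 4.4442 = -0.015
  r[X_1,X_3] = -3.2 / (1.8348 · 2.2804) = -3.2 / 4.1841 = -0.7648
  r[X_2,X_2] = 1 (diagonal).
  r[X_2,X_3] = 1.4 / (2.4221 · 2.2804) = 1.4 / 5.5233 = 0.2535
  r[X_3,X_3] = 1 (diagonal).

R is symmetric with unit diagonal. Assembling:

R = [[1, -0.015, -0.7648],
 [-0.015, 1, 0.2535],
 [-0.7648, 0.2535, 1]]


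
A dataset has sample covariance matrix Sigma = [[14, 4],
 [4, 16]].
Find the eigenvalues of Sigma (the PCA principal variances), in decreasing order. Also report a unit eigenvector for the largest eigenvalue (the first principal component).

Step 1 — characteristic polynomial of 2×2 Sigma:
  det(Sigma - λI) = λ² - trace · λ + det = 0.
  trace = 14 + 16 = 30, det = 14·16 - (4)² = 208.
Step 2 — discriminant:
  Δ = trace² - 4·det = 900 - 832 = 68.
Step 3 — eigenvalues:
  λ = (trace ± √Δ)/2 = (30 ± 8.2462)/2,
  λ_1 = 19.1231,  λ_2 = 10.8769.

Step 4 — unit eigenvector for λ_1: solve (Sigma - λ_1 I)v = 0. First row:
  (14 - 19.1231)·v_x + (4)·v_y = 0, i.e. (-5.1231)·v_x + (4)·v_y = 0,
  so v ∝ (b, λ_1 - a) = (4, 5.1231) = u.
  ||u|| = √((4)² + (5.1231)²) = √(42.2462) ≈ 6.4997,
  v_1 = u/||u|| ≈ (0.6154, 0.7882) (||v_1|| = 1).

λ_1 = 19.1231,  λ_2 = 10.8769;  v_1 ≈ (0.6154, 0.7882)


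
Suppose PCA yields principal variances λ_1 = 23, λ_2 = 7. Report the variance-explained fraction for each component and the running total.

Step 1 — total variance = trace(Sigma) = Σ λ_i = 23 + 7 = 30.

Step 2 — fraction explained by component i = λ_i / Σ λ:
  PC1: 23/30 = 0.7667
  PC2: 7/30 = 0.2333

Step 3 — cumulative fraction after k components = (λ_1 + ... + λ_k) / Σ λ:
  k = 1: 23/30 = 0.7667
  k = 2: (23 + 7)/30 = 30/30 = 1

Summary (fraction, with percent):

explained: PC1 0.7667 (76.67%), PC2 0.2333 (23.33%);  cumulative: 0.7667, 1


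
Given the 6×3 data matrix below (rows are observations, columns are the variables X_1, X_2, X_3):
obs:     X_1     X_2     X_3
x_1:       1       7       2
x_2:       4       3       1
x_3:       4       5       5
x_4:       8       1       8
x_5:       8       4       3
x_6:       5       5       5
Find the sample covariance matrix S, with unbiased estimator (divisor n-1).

Step 1 — column means:
  mean(X_1) = (1 + 4 + 4 + 8 + 8 + 5) / 6 = 30/6 = 5
  mean(X_2) = (7 + 3 + 5 + 1 + 4 + 5) / 6 = 25/6 = 4.1667
  mean(X_3) = (2 + 1 + 5 + 8 + 3 + 5) / 6 = 24/6 = 4

Step 2 — sample covariance S[i,j] = (1/(n-1)) · Σ_k (x_{k,i} - mean_i) · (x_{k,j} - mean_j), with n-1 = 5.
  S[X_1,X_1] = ((-4)·(-4) + (-1)·(-1) + (-1)·(-1) + (3)·(3) + (3)·(3) + (0)·(0)) / 5 = 36/5 = 7.2
  S[X_1,X_2] = ((-4)·(2.8333) + (-1)·(-1.1667) + (-1)·(0.8333) + (3)·(-3.1667) + (3)·(-0.1667) + (0)·(0.8333)) / 5 = -21/5 = -4.2
  S[X_1,X_3] = ((-4)·(-2) + (-1)·(-3) + (-1)·(1) + (3)·(4) + (3)·(-1) + (0)·(1)) / 5 = 19/5 = 3.8
  S[X_2,X_2] = ((2.8333)·(2.8333) + (-1.1667)·(-1.1667) + (0.8333)·(0.8333) + (-3.1667)·(-3.1667) + (-0.1667)·(-0.1667) + (0.8333)·(0.8333)) / 5 = 20.8333/5 = 4.1667
  S[X_2,X_3] = ((2.8333)·(-2) + (-1.1667)·(-3) + (0.8333)·(1) + (-3.1667)·(4) + (-0.1667)·(-1) + (0.8333)·(1)) / 5 = -13/5 = -2.6
  S[X_3,X_3] = ((-2)·(-2) + (-3)·(-3) + (1)·(1) + (4)·(4) + (-1)·(-1) + (1)·(1)) / 5 = 32/5 = 6.4

S is symmetric (S[j,i] = S[i,j]). Assembling:

S = [[7.2, -4.2, 3.8],
 [-4.2, 4.1667, -2.6],
 [3.8, -2.6, 6.4]]


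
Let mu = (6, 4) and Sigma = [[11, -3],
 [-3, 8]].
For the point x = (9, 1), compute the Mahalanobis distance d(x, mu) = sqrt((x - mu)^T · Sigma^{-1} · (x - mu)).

Step 1 — centre the observation: (x - mu) = (3, -3).

Step 2 — invert Sigma. det(Sigma) = 11·8 - (-3)² = 79.
  Sigma^{-1} = (1/det) · [[d, -b], [-b, a]] = [[0.1013, 0.038],
 [0.038, 0.1392]].

Step 3 — form the quadratic (x - mu)^T · Sigma^{-1} · (x - mu):
  Sigma^{-1} · (x - mu) = (0.1899, -0.3038).
  (x - mu)^T · [Sigma^{-1} · (x - mu)] = (3)·(0.1899) + (-3)·(-0.3038) = 1.481.

Step 4 — take square root: d = √(1.481) ≈ 1.217.

d(x, mu) = √(1.481) ≈ 1.217


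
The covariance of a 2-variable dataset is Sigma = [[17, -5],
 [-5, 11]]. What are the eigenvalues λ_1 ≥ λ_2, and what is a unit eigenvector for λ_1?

Step 1 — characteristic polynomial of 2×2 Sigma:
  det(Sigma - λI) = λ² - trace · λ + det = 0.
  trace = 17 + 11 = 28, det = 17·11 - (-5)² = 162.
Step 2 — discriminant:
  Δ = trace² - 4·det = 784 - 648 = 136.
Step 3 — eigenvalues:
  λ = (trace ± √Δ)/2 = (28 ± 11.6619)/2,
  λ_1 = 19.831,  λ_2 = 8.169.

Step 4 — unit eigenvector for λ_1: solve (Sigma - λ_1 I)v = 0. First row:
  (17 - 19.831)·v_x + (-5)·v_y = 0, i.e. (-2.831)·v_x + (-5)·v_y = 0,
  so v ∝ (b, λ_1 - a) = (-5, 2.831); multiply by -1 so the first entry is positive: u = (5, -2.831).
  ||u|| = √((5)² + (-2.831)²) = √(33.0143) ≈ 5.7458,
  v_1 = u/||u|| ≈ (0.8702, -0.4927) (||v_1|| = 1).

λ_1 = 19.831,  λ_2 = 8.169;  v_1 ≈ (0.8702, -0.4927)


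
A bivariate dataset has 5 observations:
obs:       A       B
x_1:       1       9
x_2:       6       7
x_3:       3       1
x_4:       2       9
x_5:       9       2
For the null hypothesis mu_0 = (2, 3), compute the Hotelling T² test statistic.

Step 1 — sample mean vector:
  mean(A) = (1 + 6 + 3 + 2 + 9) / 5 = 21/5 = 4.2
  mean(B) = (9 + 7 + 1 + 9 + 2) / 5 = 28/5 = 5.6
  x̄ = (4.2, 5.6),  deviation x̄ - mu_0 = (4.2, 5.6) - (2, 3) = (2.2, 2.6).

Step 2 — sample covariance matrix, S[i,j] = (1/(n-1)) · Σ_k (x_{k,i} - mean_i) · (x_{k,j} - mean_j), divisor n-1 = 4:
  S[A,A] = ((-3.2)·(-3.2) + (1.8)·(1.8) + (-1.2)·(-1.2) + (-2.2)·(-2.2) + (4.8)·(4.8)) / 4 = 42.8/4 = 10.7
  S[A,B] = ((-3.2)·(3.4) + (1.8)·(1.4) + (-1.2)·(-4.6) + (-2.2)·(3.4) + (4.8)·(-3.6)) / 4 = -27.6/4 = -6.9
  S[B,B] = ((3.4)·(3.4) + (1.4)·(1.4) + (-4.6)·(-4.6) + (3.4)·(3.4) + (-3.6)·(-3.6)) / 4 = 59.2/4 = 14.8
  S = [[10.7, -6.9],
 [-6.9, 14.8]].

Step 3 — invert S. det(S) = 10.7·14.8 - (-6.9)² = 110.75.
  S^{-1} = (1/det) · [[d, -b], [-b, a]] = [[0.1336, 0.0623],
 [0.0623, 0.0966]].

Step 4 — quadratic form (x̄ - mu_0)^T · S^{-1} · (x̄ - mu_0):
  S^{-1} · (x̄ - mu_0) = (0.456, 0.3883),
  (x̄ - mu_0)^T · [...] = (2.2)·(0.456) + (2.6)·(0.3883) = 2.0126.

Step 5 — scale by n: T² = 5 · 2.0126 = 10.0632.

T² ≈ 10.0632


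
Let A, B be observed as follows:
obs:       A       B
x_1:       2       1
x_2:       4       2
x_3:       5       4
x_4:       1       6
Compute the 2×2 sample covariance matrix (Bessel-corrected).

Step 1 — column means:
  mean(A) = (2 + 4 + 5 + 1) / 4 = 12/4 = 3
  mean(B) = (1 + 2 + 4 + 6) / 4 = 13/4 = 3.25

Step 2 — sample covariance S[i,j] = (1/(n-1)) · Σ_k (x_{k,i} - mean_i) · (x_{k,j} - mean_j), with n-1 = 3.
  S[A,A] = ((-1)·(-1) + (1)·(1) + (2)·(2) + (-2)·(-2)) / 3 = 10/3 = 3.3333
  S[A,B] = ((-1)·(-2.25) + (1)·(-1.25) + (2)·(0.75) + (-2)·(2.75)) / 3 = -3/3 = -1
  S[B,B] = ((-2.25)·(-2.25) + (-1.25)·(-1.25) + (0.75)·(0.75) + (2.75)·(2.75)) / 3 = 14.75/3 = 4.9167

S is symmetric (S[j,i] = S[i,j]). Assembling:

S = [[3.3333, -1],
 [-1, 4.9167]]


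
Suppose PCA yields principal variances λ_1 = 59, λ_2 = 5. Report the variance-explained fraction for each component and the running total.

Step 1 — total variance = trace(Sigma) = Σ λ_i = 59 + 5 = 64.

Step 2 — fraction explained by component i = λ_i / Σ λ:
  PC1: 59/64 = 0.9219
  PC2: 5/64 = 0.0781

Step 3 — cumulative fraction after k components = (λ_1 + ... + λ_k) / Σ λ:
  k = 1: 59/64 = 0.9219
  k = 2: (59 + 5)/64 = 64/64 = 1

Summary (fraction, with percent):

explained: PC1 0.9219 (92.19%), PC2 0.0781 (7.81%);  cumulative: 0.9219, 1


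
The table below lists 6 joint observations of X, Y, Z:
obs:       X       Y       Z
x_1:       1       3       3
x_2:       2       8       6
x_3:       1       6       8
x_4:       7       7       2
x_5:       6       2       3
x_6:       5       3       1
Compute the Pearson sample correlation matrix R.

Step 1 — column means:
  mean(X) = (1 + 2 + 1 + 7 + 6 + 5) / 6 = 22/6 = 3.6667
  mean(Y) = (3 + 8 + 6 + 7 + 2 + 3) / 6 = 29/6 = 4.8333
  mean(Z) = (3 + 6 + 8 + 2 + 3 + 1) / 6 = 23/6 = 3.8333

Step 2 — sample variances and covariances s[i,j] = (1/(n-1)) · Σ_k (x_{k,i} - mean_i) · (x_{k,j} - mean_j), with n-1 = 5:
  s[X,X] = ((-2.6667)·(-2.6667) + (-1.6667)·(-1.6667) + (-2.6667)·(-2.6667) + (3.3333)·(3.3333) + (2.3333)·(2.3333) + (1.3333)·(1.3333)) / 5 = 35.3333/5 = 7.0667
  s[X,Y] = ((-2.6667)·(-1.8333) + (-1.6667)·(3.1667) + (-2.6667)·(1.1667) + (3.3333)·(2.1667) + (2.3333)·(-2.8333) + (1.3333)·(-1.8333)) / 5 = -5.3333/5 = -1.0667
  s[X,Z] = ((-2.6667)·(-0.8333) + (-1.6667)·(2.1667) + (-2.6667)·(4.1667) + (3.3333)·(-1.8333) + (2.3333)·(-0.8333) + (1.3333)·(-2.8333)) / 5 = -24.3333/5 = -4.8667
  s[Y,Y] = ((-1.8333)·(-1.8333) + (3.1667)·(3.1667) + (1.1667)·(1.1667) + (2.1667)·(2.1667) + (-2.8333)·(-2.8333) + (-1.8333)·(-1.8333)) / 5 = 30.8333/5 = 6.1667
  s[Y,Z] = ((-1.8333)·(-0.8333) + (3.1667)·(2.1667) + (1.1667)·(4.1667) + (2.1667)·(-1.8333) + (-2.8333)·(-0.8333) + (-1.8333)·(-2.8333)) / 5 = 16.8333/5 = 3.3667
  s[Z,Z] = ((-0.8333)·(-0.8333) + (2.1667)·(2.1667) + (4.1667)·(4.1667) + (-1.8333)·(-1.8333) + (-0.8333)·(-0.8333) + (-2.8333)·(-2.8333)) / 5 = 34.8333/5 = 6.9667
  Sample standard deviations s_i = √(s[i,i]):
  s(X) = √(7.0667) = 2.6583
  s(Y) = √(6.1667) = 2.4833
  s(Z) = √(6.9667) = 2.6394

Step 3 — r_{ij} = s_{ij} / (s_i · s_j):
  r[X,X] = 1 (diagonal).
  r[X,Y] = -1.0667 / (2.6583 · 2.4833) = -1.0667 / 6.6013 = -0.1616
  r[X,Z] = -4.8667 / (2.6583 · 2.6394) = -4.8667 / 7.0165 = -0.6936
  r[Y,Y] = 1 (diagonal).
  r[Y,Z] = 3.3667 / (2.4833 · 2.6394) = 3.3667 / 6.5545 = 0.5136
  r[Z,Z] = 1 (diagonal).

R is symmetric with unit diagonal. Assembling:

R = [[1, -0.1616, -0.6936],
 [-0.1616, 1, 0.5136],
 [-0.6936, 0.5136, 1]]


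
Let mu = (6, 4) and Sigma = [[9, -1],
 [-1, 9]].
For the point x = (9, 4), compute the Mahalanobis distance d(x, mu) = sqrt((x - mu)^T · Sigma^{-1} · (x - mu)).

Step 1 — centre the observation: (x - mu) = (3, 0).

Step 2 — invert Sigma. det(Sigma) = 9·9 - (-1)² = 80.
  Sigma^{-1} = (1/det) · [[d, -b], [-b, a]] = [[0.1125, 0.0125],
 [0.0125, 0.1125]].

Step 3 — form the quadratic (x - mu)^T · Sigma^{-1} · (x - mu):
  Sigma^{-1} · (x - mu) = (0.3375, 0.0375).
  (x - mu)^T · [Sigma^{-1} · (x - mu)] = (3)·(0.3375) + (0)·(0.0375) = 1.0125.

Step 4 — take square root: d = √(1.0125) ≈ 1.0062.

d(x, mu) = √(1.0125) ≈ 1.0062


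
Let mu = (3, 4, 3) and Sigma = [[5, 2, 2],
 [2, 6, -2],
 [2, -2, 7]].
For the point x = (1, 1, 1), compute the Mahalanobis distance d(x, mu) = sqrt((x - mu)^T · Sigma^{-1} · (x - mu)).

Step 1 — centre the observation: (x - mu) = (-2, -3, -2).

Step 2 — invert Sigma (cofactor / det for 3×3, or solve directly):
  Sigma^{-1} = [[0.3115, -0.1475, -0.1311],
 [-0.1475, 0.2541, 0.1148],
 [-0.1311, 0.1148, 0.2131]].

Step 3 — form the quadratic (x - mu)^T · Sigma^{-1} · (x - mu):
  Sigma^{-1} · (x - mu) = (0.082, -0.6967, -0.5082).
  (x - mu)^T · [Sigma^{-1} · (x - mu)] = (-2)·(0.082) + (-3)·(-0.6967) + (-2)·(-0.5082) = 2.9426.

Step 4 — take square root: d = √(2.9426) ≈ 1.7154.

d(x, mu) = √(2.9426) ≈ 1.7154


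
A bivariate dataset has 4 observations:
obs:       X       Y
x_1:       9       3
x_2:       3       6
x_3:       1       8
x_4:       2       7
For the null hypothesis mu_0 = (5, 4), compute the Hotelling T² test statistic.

Step 1 — sample mean vector:
  mean(X) = (9 + 3 + 1 + 2) / 4 = 15/4 = 3.75
  mean(Y) = (3 + 6 + 8 + 7) / 4 = 24/4 = 6
  x̄ = (3.75, 6),  deviation x̄ - mu_0 = (3.75, 6) - (5, 4) = (-1.25, 2).

Step 2 — sample covariance matrix, S[i,j] = (1/(n-1)) · Σ_k (x_{k,i} - mean_i) · (x_{k,j} - mean_j), divisor n-1 = 3:
  S[X,X] = ((5.25)·(5.25) + (-0.75)·(-0.75) + (-2.75)·(-2.75) + (-1.75)·(-1.75)) / 3 = 38.75/3 = 12.9167
  S[X,Y] = ((5.25)·(-3) + (-0.75)·(0) + (-2.75)·(2) + (-1.75)·(1)) / 3 = -23/3 = -7.6667
  S[Y,Y] = ((-3)·(-3) + (0)·(0) + (2)·(2) + (1)·(1)) / 3 = 14/3 = 4.6667
  S = [[12.9167, -7.6667],
 [-7.6667, 4.6667]].

Step 3 — invert S. det(S) = 12.9167·4.6667 - (-7.6667)² = 1.5.
  S^{-1} = (1/det) · [[d, -b], [-b, a]] = [[3.1111, 5.1111],
 [5.1111, 8.6111]].

Step 4 — quadratic form (x̄ - mu_0)^T · S^{-1} · (x̄ - mu_0):
  S^{-1} · (x̄ - mu_0) = (6.3333, 10.8333),
  (x̄ - mu_0)^T · [...] = (-1.25)·(6.3333) + (2)·(10.8333) = 13.75.

Step 5 — scale by n: T² = 4 · 13.75 = 55.

T² ≈ 55


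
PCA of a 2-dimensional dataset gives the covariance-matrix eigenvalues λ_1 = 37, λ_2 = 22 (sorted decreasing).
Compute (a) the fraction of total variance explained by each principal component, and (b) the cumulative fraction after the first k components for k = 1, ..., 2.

Step 1 — total variance = trace(Sigma) = Σ λ_i = 37 + 22 = 59.

Step 2 — fraction explained by component i = λ_i / Σ λ:
  PC1: 37/59 = 0.6271
  PC2: 22/59 = 0.3729

Step 3 — cumulative fraction after k components = (λ_1 + ... + λ_k) / Σ λ:
  k = 1: 37/59 = 0.6271
  k = 2: (37 + 22)/59 = 59/59 = 1

Summary (fraction, with percent):

explained: PC1 0.6271 (62.71%), PC2 0.3729 (37.29%);  cumulative: 0.6271, 1


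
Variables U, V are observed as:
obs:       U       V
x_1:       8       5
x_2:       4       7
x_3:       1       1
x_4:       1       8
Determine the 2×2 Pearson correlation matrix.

Step 1 — column means:
  mean(U) = (8 + 4 + 1 + 1) / 4 = 14/4 = 3.5
  mean(V) = (5 + 7 + 1 + 8) / 4 = 21/4 = 5.25

Step 2 — sample variances and covariances s[i,j] = (1/(n-1)) · Σ_k (x_{k,i} - mean_i) · (x_{k,j} - mean_j), with n-1 = 3:
  s[U,U] = ((4.5)·(4.5) + (0.5)·(0.5) + (-2.5)·(-2.5) + (-2.5)·(-2.5)) / 3 = 33/3 = 11
  s[U,V] = ((4.5)·(-0.25) + (0.5)·(1.75) + (-2.5)·(-4.25) + (-2.5)·(2.75)) / 3 = 3.5/3 = 1.1667
  s[V,V] = ((-0.25)·(-0.25) + (1.75)·(1.75) + (-4.25)·(-4.25) + (2.75)·(2.75)) / 3 = 28.75/3 = 9.5833
  Sample standard deviations s_i = √(s[i,i]):
  s(U) = √(11) = 3.3166
  s(V) = √(9.5833) = 3.0957

Step 3 — r_{ij} = s_{ij} / (s_i · s_j):
  r[U,U] = 1 (diagonal).
  r[U,V] = 1.1667 / (3.3166 · 3.0957) = 1.1667 / 10.2673 = 0.1136
  r[V,V] = 1 (diagonal).

R is symmetric with unit diagonal. Assembling:

R = [[1, 0.1136],
 [0.1136, 1]]


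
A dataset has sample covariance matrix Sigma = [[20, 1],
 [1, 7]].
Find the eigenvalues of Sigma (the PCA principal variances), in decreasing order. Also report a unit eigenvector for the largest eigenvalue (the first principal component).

Step 1 — characteristic polynomial of 2×2 Sigma:
  det(Sigma - λI) = λ² - trace · λ + det = 0.
  trace = 20 + 7 = 27, det = 20·7 - (1)² = 139.
Step 2 — discriminant:
  Δ = trace² - 4·det = 729 - 556 = 173.
Step 3 — eigenvalues:
  λ = (trace ± √Δ)/2 = (27 ± 13.1529)/2,
  λ_1 = 20.0765,  λ_2 = 6.9235.

Step 4 — unit eigenvector for λ_1: solve (Sigma - λ_1 I)v = 0. First row:
  (20 - 20.0765)·v_x + (1)·v_y = 0, i.e. (-0.0765)·v_x + (1)·v_y = 0,
  so v ∝ (b, λ_1 - a) = (1, 0.0765) = u.
  ||u|| = √((1)² + (0.0765)²) = √(1.0058) ≈ 1.0029,
  v_1 = u/||u|| ≈ (0.9971, 0.0763) (||v_1|| = 1).

λ_1 = 20.0765,  λ_2 = 6.9235;  v_1 ≈ (0.9971, 0.0763)


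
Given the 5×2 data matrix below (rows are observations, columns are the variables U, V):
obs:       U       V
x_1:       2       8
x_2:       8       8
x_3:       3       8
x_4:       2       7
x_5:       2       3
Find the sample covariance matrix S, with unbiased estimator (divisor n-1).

Step 1 — column means:
  mean(U) = (2 + 8 + 3 + 2 + 2) / 5 = 17/5 = 3.4
  mean(V) = (8 + 8 + 8 + 7 + 3) / 5 = 34/5 = 6.8

Step 2 — sample covariance S[i,j] = (1/(n-1)) · Σ_k (x_{k,i} - mean_i) · (x_{k,j} - mean_j), with n-1 = 4.
  S[U,U] = ((-1.4)·(-1.4) + (4.6)·(4.6) + (-0.4)·(-0.4) + (-1.4)·(-1.4) + (-1.4)·(-1.4)) / 4 = 27.2/4 = 6.8
  S[U,V] = ((-1.4)·(1.2) + (4.6)·(1.2) + (-0.4)·(1.2) + (-1.4)·(0.2) + (-1.4)·(-3.8)) / 4 = 8.4/4 = 2.1
  S[V,V] = ((1.2)·(1.2) + (1.2)·(1.2) + (1.2)·(1.2) + (0.2)·(0.2) + (-3.8)·(-3.8)) / 4 = 18.8/4 = 4.7

S is symmetric (S[j,i] = S[i,j]). Assembling:

S = [[6.8, 2.1],
 [2.1, 4.7]]


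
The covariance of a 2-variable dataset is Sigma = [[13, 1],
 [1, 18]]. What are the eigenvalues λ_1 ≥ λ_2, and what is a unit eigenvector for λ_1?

Step 1 — characteristic polynomial of 2×2 Sigma:
  det(Sigma - λI) = λ² - trace · λ + det = 0.
  trace = 13 + 18 = 31, det = 13·18 - (1)² = 233.
Step 2 — discriminant:
  Δ = trace² - 4·det = 961 - 932 = 29.
Step 3 — eigenvalues:
  λ = (trace ± √Δ)/2 = (31 ± 5.3852)/2,
  λ_1 = 18.1926,  λ_2 = 12.8074.

Step 4 — unit eigenvector for λ_1: solve (Sigma - λ_1 I)v = 0. First row:
  (13 - 18.1926)·v_x + (1)·v_y = 0, i.e. (-5.1926)·v_x + (1)·v_y = 0,
  so v ∝ (b, λ_1 - a) = (1, 5.1926) = u.
  ||u|| = √((1)² + (5.1926)²) = √(27.9629) ≈ 5.288,
  v_1 = u/||u|| ≈ (0.1891, 0.982) (||v_1|| = 1).

λ_1 = 18.1926,  λ_2 = 12.8074;  v_1 ≈ (0.1891, 0.982)


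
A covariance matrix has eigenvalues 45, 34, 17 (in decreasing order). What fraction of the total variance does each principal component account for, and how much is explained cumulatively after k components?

Step 1 — total variance = trace(Sigma) = Σ λ_i = 45 + 34 + 17 = 96.

Step 2 — fraction explained by component i = λ_i / Σ λ:
  PC1: 45/96 = 0.4688
  PC2: 34/96 = 0.3542
  PC3: 17/96 = 0.1771

Step 3 — cumulative fraction after k components = (λ_1 + ... + λ_k) / Σ λ:
  k = 1: 45/96 = 0.4688
  k = 2: (45 + 34)/96 = 79/96 = 0.8229
  k = 3: (45 + 34 + 17)/96 = 96/96 = 1

Summary (fraction, with percent):

explained: PC1 0.4688 (46.88%), PC2 0.3542 (35.42%), PC3 0.1771 (17.71%);  cumulative: 0.4688, 0.8229, 1


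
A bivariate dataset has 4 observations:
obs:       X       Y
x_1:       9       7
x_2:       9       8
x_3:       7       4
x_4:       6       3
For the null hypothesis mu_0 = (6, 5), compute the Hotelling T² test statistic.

Step 1 — sample mean vector:
  mean(X) = (9 + 9 + 7 + 6) / 4 = 31/4 = 7.75
  mean(Y) = (7 + 8 + 4 + 3) / 4 = 22/4 = 5.5
  x̄ = (7.75, 5.5),  deviation x̄ - mu_0 = (7.75, 5.5) - (6, 5) = (1.75, 0.5).

Step 2 — sample covariance matrix, S[i,j] = (1/(n-1)) · Σ_k (x_{k,i} - mean_i) · (x_{k,j} - mean_j), divisor n-1 = 3:
  S[X,X] = ((1.25)·(1.25) + (1.25)·(1.25) + (-0.75)·(-0.75) + (-1.75)·(-1.75)) / 3 = 6.75/3 = 2.25
  S[X,Y] = ((1.25)·(1.5) + (1.25)·(2.5) + (-0.75)·(-1.5) + (-1.75)·(-2.5)) / 3 = 10.5/3 = 3.5
  S[Y,Y] = ((1.5)·(1.5) + (2.5)·(2.5) + (-1.5)·(-1.5) + (-2.5)·(-2.5)) / 3 = 17/3 = 5.6667
  S = [[2.25, 3.5],
 [3.5, 5.6667]].

Step 3 — invert S. det(S) = 2.25·5.6667 - (3.5)² = 0.5.
  S^{-1} = (1/det) · [[d, -b], [-b, a]] = [[11.3333, -7],
 [-7, 4.5]].

Step 4 — quadratic form (x̄ - mu_0)^T · S^{-1} · (x̄ - mu_0):
  S^{-1} · (x̄ - mu_0) = (16.3333, -10),
  (x̄ - mu_0)^T · [...] = (1.75)·(16.3333) + (0.5)·(-10) = 23.5833.

Step 5 — scale by n: T² = 4 · 23.5833 = 94.3333.

T² ≈ 94.3333


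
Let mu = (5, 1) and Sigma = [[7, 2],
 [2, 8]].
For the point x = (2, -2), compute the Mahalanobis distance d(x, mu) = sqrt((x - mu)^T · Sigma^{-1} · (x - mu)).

Step 1 — centre the observation: (x - mu) = (-3, -3).

Step 2 — invert Sigma. det(Sigma) = 7·8 - (2)² = 52.
  Sigma^{-1} = (1/det) · [[d, -b], [-b, a]] = [[0.1538, -0.0385],
 [-0.0385, 0.1346]].

Step 3 — form the quadratic (x - mu)^T · Sigma^{-1} · (x - mu):
  Sigma^{-1} · (x - mu) = (-0.3462, -0.2885).
  (x - mu)^T · [Sigma^{-1} · (x - mu)] = (-3)·(-0.3462) + (-3)·(-0.2885) = 1.9038.

Step 4 — take square root: d = √(1.9038) ≈ 1.3798.

d(x, mu) = √(1.9038) ≈ 1.3798
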